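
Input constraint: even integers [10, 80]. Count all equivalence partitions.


Constraint: even integers in [10, 80]
Class 1: x < 10 — out-of-range invalid
Class 2: x in [10,80] but odd — wrong type invalid
Class 3: x in [10,80] and even — valid
Class 4: x > 80 — out-of-range invalid
Total equivalence classes: 4

4 equivalence classes


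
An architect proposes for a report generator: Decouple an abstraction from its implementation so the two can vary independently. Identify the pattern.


This matches the Bridge pattern

Bridge


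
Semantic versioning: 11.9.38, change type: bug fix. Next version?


Current: 11.9.38
Change category: 'bug fix' → patch bump
SemVer rule: patch bump → increment PATCH (MAJOR and MINOR unchanged)
New: 11.9.39

11.9.39


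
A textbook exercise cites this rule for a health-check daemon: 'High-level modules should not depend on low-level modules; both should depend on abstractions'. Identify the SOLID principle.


This describes the Dependency Inversion Principle (DIP)

Dependency Inversion Principle (DIP)


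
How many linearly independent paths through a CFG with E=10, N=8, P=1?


Formula: V(G) = E - N + 2P
V(G) = 10 - 8 + 2*1
V(G) = 2 + 2
V(G) = 4

4


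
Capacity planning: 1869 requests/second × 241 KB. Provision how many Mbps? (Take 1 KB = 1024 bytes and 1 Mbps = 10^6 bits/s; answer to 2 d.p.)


Formula: Mbps = payload_bytes * RPS * 8 / 1e6
Payload per request = 241 KB = 241 * 1024 = 246784 bytes
Total bytes/sec = 246784 * 1869 = 461239296
Total bits/sec = 461239296 * 8 = 3689914368
Mbps = 3689914368 / 1e6 = 3689.91

3689.91 Mbps


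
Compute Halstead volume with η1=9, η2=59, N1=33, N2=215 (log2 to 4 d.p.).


Formula: V = N * log2(η), where N = N1 + N2 and η = η1 + η2
η = 9 + 59 = 68
N = 33 + 215 = 248
log2(68) ≈ 6.0875
V = 248 * 6.0875 = 1509.70

1509.70


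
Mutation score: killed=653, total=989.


Mutation score = killed / total * 100
Mutation score = 653 / 989 * 100
Mutation score = 66.03%

66.03%


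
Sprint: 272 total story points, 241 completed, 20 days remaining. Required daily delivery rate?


Formula: Required rate = Remaining points / Days left
Remaining = 272 - 241 = 31 points
Required rate = 31 / 20 = 1.55 points/day

1.55 points/day


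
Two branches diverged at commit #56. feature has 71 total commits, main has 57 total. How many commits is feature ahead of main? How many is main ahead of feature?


Common ancestor: commit #56
feature commits after divergence: 71 - 56 = 15
main commits after divergence: 57 - 56 = 1
feature is 15 commits ahead of main
main is 1 commits ahead of feature

feature ahead: 15, main ahead: 1


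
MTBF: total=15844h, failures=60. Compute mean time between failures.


Formula: MTBF = Total operating time / Number of failures
MTBF = 15844 / 60
MTBF = 264.07 hours

264.07 hours


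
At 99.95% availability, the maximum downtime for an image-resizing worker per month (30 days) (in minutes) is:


Formula: allowed downtime = period * (100 - SLA) / 100
Period (month (30 days)) = 43200 minutes
Unavailability fraction = (100 - 99.95) / 100
Allowed downtime = 43200 * (100 - 99.95) / 100
Allowed downtime = 21.6 minutes

21.6 minutes


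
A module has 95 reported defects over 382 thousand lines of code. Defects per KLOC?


Defect density = defects / KLOC
Defect density = 95 / 382
Defect density = 0.249 defects/KLOC

0.249 defects/KLOC


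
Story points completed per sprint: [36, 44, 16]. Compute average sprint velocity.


Formula: Avg velocity = Total points / Number of sprints
Points: [36, 44, 16]
Sum = 36 + 44 + 16 = 96
Avg velocity = 96 / 3 = 32.0 points/sprint

32.0 points/sprint


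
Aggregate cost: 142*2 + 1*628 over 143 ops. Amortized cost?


Formula: Amortized cost = Total cost / Operations
Total cost = (142 * 2) + (1 * 628)
Total cost = 284 + 628 = 912
Amortized = 912 / 143 = 6.3776

6.3776


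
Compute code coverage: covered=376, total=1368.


Coverage = covered / total * 100
Coverage = 376 / 1368 * 100
Coverage = 27.49%

27.49%


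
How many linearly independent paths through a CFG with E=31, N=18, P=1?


Formula: V(G) = E - N + 2P
V(G) = 31 - 18 + 2*1
V(G) = 13 + 2
V(G) = 15

15


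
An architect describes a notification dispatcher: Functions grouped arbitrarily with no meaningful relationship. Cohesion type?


Reasoning: Worst: random grouping
Type: Coincidental cohesion

Coincidental cohesion


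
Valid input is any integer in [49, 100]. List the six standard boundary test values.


Range: [49, 100]
Boundaries: just below min, min, min+1, max-1, max, just above max
Values: [48, 49, 50, 99, 100, 101]

[48, 49, 50, 99, 100, 101]


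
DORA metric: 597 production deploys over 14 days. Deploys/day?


Formula: deployments per day = releases / days
= 597 / 14
= 42.643 deploys/day
(equivalently, 298.5 deploys/week)

42.643 deploys/day


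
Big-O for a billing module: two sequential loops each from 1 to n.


Reasoning: sequential dominates: O(n) + O(n) = O(n)
Complexity: O(n)

O(n)


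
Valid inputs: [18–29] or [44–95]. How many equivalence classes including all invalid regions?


Valid ranges: [18,29] and [44,95]
Class 1: x < 18 — invalid
Class 2: 18 ≤ x ≤ 29 — valid
Class 3: 29 < x < 44 — invalid (gap between ranges)
Class 4: 44 ≤ x ≤ 95 — valid
Class 5: x > 95 — invalid
Total equivalence classes: 5

5 equivalence classes


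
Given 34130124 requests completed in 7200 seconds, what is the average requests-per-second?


Formula: throughput = requests / seconds
throughput = 34130124 / 7200
throughput = 4740.3 requests/second

4740.3 requests/second


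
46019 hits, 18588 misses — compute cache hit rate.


Formula: hit rate = hits / (hits + misses) * 100
hit rate = 46019 / (46019 + 18588) * 100
hit rate = 46019 / 64607 * 100
hit rate = 71.23%

71.23%


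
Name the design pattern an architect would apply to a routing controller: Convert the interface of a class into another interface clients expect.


This matches the Adapter pattern

Adapter


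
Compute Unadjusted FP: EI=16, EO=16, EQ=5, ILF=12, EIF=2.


UFP = EI*4 + EO*5 + EQ*4 + ILF*10 + EIF*7
UFP = 16*4 + 16*5 + 5*4 + 12*10 + 2*7
UFP = 64 + 80 + 20 + 120 + 14
UFP = 298

298


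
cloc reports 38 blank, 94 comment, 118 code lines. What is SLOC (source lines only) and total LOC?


Total LOC = blank + comment + code
Total LOC = 38 + 94 + 118 = 250
SLOC (source only) = code = 118

Total LOC: 250, SLOC: 118


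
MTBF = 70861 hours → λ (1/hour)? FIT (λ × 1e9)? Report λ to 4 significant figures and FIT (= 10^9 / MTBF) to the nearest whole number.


Formula: λ = 1 / MTBF; FIT = λ × 1e9 = 1e9 / MTBF
λ = 1 / 70861 ≈ 1.411e-05 failures/hour
FIT = 1e9 / 70861 ≈ 14112 failures per 1e9 hours (nearest whole number)

λ = 1.411e-05 /h, FIT = 14112


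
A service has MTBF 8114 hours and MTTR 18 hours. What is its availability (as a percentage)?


Availability = MTBF / (MTBF + MTTR)
Availability = 8114 / (8114 + 18)
Availability = 8114 / 8132
Availability = 99.7787%

99.7787%


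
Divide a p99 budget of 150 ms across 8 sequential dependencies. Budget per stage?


Formula: per_stage = total_budget / stages
per_stage = 150 / 8
per_stage = 18.75 ms

18.75 ms


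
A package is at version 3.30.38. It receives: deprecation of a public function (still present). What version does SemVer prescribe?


Current: 3.30.38
Change category: 'deprecation of a public function (still present)' → minor bump
SemVer rule: minor bump → increment MINOR, reset PATCH to 0 (MAJOR unchanged)
New: 3.31.0

3.31.0


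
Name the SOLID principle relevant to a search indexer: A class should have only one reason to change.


This describes the Single Responsibility Principle (SRP)

Single Responsibility Principle (SRP)


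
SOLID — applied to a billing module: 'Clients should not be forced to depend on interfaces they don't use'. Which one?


This describes the Interface Segregation Principle (ISP)

Interface Segregation Principle (ISP)


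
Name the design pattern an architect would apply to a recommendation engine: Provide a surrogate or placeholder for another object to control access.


This matches the Proxy pattern

Proxy


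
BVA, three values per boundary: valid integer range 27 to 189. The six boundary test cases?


Range: [27, 189]
Boundaries: just below min, min, min+1, max-1, max, just above max
Values: [26, 27, 28, 188, 189, 190]

[26, 27, 28, 188, 189, 190]


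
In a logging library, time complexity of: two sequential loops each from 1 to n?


Reasoning: sequential dominates: O(n) + O(n) = O(n)
Complexity: O(n)

O(n)


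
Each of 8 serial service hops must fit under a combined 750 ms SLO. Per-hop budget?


Formula: per_stage = total_budget / stages
per_stage = 750 / 8
per_stage = 93.75 ms

93.75 ms


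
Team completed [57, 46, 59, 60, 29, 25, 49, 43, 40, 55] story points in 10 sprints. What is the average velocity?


Formula: Avg velocity = Total points / Number of sprints
Points: [57, 46, 59, 60, 29, 25, 49, 43, 40, 55]
Sum = 57 + 46 + 59 + 60 + 29 + 25 + 49 + 43 + 40 + 55 = 463
Avg velocity = 463 / 10 = 46.3 points/sprint

46.3 points/sprint


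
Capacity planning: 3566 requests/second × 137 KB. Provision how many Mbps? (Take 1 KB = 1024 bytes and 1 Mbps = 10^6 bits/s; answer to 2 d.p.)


Formula: Mbps = payload_bytes * RPS * 8 / 1e6
Payload per request = 137 KB = 137 * 1024 = 140288 bytes
Total bytes/sec = 140288 * 3566 = 500267008
Total bits/sec = 500267008 * 8 = 4002136064
Mbps = 4002136064 / 1e6 = 4002.14

4002.14 Mbps


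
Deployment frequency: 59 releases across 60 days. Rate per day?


Formula: deployments per day = releases / days
= 59 / 60
= 0.983 deploys/day
(equivalently, 6.88 deploys/week)

0.983 deploys/day


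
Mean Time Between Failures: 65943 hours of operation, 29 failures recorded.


Formula: MTBF = Total operating time / Number of failures
MTBF = 65943 / 29
MTBF = 2273.9 hours

2273.9 hours


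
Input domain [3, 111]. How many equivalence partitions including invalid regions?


Valid range: [3, 111]
Class 1: x < 3 — invalid
Class 2: 3 ≤ x ≤ 111 — valid
Class 3: x > 111 — invalid
Total equivalence classes: 3

3 equivalence classes


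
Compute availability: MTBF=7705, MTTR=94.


Availability = MTBF / (MTBF + MTTR)
Availability = 7705 / (7705 + 94)
Availability = 7705 / 7799
Availability = 98.7947%

98.7947%


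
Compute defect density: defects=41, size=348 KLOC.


Defect density = defects / KLOC
Defect density = 41 / 348
Defect density = 0.118 defects/KLOC

0.118 defects/KLOC


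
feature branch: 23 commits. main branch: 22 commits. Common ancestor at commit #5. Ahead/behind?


Common ancestor: commit #5
feature commits after divergence: 23 - 5 = 18
main commits after divergence: 22 - 5 = 17
feature is 18 commits ahead of main
main is 17 commits ahead of feature

feature ahead: 18, main ahead: 17


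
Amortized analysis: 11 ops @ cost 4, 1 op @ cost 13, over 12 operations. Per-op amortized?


Formula: Amortized cost = Total cost / Operations
Total cost = (11 * 4) + (1 * 13)
Total cost = 44 + 13 = 57
Amortized = 57 / 12 = 4.75

4.75


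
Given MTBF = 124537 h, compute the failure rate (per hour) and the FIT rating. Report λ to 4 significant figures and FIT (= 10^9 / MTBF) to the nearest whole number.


Formula: λ = 1 / MTBF; FIT = λ × 1e9 = 1e9 / MTBF
λ = 1 / 124537 ≈ 8.030e-06 failures/hour
FIT = 1e9 / 124537 ≈ 8030 failures per 1e9 hours (nearest whole number)

λ = 8.030e-06 /h, FIT = 8030


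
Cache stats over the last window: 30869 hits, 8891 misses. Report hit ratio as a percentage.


Formula: hit rate = hits / (hits + misses) * 100
hit rate = 30869 / (30869 + 8891) * 100
hit rate = 30869 / 39760 * 100
hit rate = 77.64%

77.64%


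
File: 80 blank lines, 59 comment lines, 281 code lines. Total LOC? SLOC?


Total LOC = blank + comment + code
Total LOC = 80 + 59 + 281 = 420
SLOC (source only) = code = 281

Total LOC: 420, SLOC: 281


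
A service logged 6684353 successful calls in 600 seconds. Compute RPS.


Formula: throughput = requests / seconds
throughput = 6684353 / 600
throughput = 11140.59 requests/second

11140.59 requests/second


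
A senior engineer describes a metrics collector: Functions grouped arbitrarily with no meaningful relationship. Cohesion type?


Reasoning: Worst: random grouping
Type: Coincidental cohesion

Coincidental cohesion


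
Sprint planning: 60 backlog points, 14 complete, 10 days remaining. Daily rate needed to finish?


Formula: Required rate = Remaining points / Days left
Remaining = 60 - 14 = 46 points
Required rate = 46 / 10 = 4.6 points/day

4.6 points/day


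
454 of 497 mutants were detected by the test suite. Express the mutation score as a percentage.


Mutation score = killed / total * 100
Mutation score = 454 / 497 * 100
Mutation score = 91.35%

91.35%


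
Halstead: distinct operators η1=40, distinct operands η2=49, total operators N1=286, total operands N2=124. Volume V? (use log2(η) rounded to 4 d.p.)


Formula: V = N * log2(η), where N = N1 + N2 and η = η1 + η2
η = 40 + 49 = 89
N = 286 + 124 = 410
log2(89) ≈ 6.4757
V = 410 * 6.4757 = 2655.04

2655.04


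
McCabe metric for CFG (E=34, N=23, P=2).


Formula: V(G) = E - N + 2P
V(G) = 34 - 23 + 2*2
V(G) = 11 + 4
V(G) = 15

15


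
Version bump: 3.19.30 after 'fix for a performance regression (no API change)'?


Current: 3.19.30
Change category: 'fix for a performance regression (no API change)' → patch bump
SemVer rule: patch bump → increment PATCH (MAJOR and MINOR unchanged)
New: 3.19.31

3.19.31


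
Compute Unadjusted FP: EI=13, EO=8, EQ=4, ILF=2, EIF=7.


UFP = EI*4 + EO*5 + EQ*4 + ILF*10 + EIF*7
UFP = 13*4 + 8*5 + 4*4 + 2*10 + 7*7
UFP = 52 + 40 + 16 + 20 + 49
UFP = 177

177


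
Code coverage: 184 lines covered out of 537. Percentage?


Coverage = covered / total * 100
Coverage = 184 / 537 * 100
Coverage = 34.26%

34.26%


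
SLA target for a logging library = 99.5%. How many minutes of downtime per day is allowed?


Formula: allowed downtime = period * (100 - SLA) / 100
Period (day) = 1440 minutes
Unavailability fraction = (100 - 99.5) / 100
Allowed downtime = 1440 * (100 - 99.5) / 100
Allowed downtime = 7.2 minutes

7.2 minutes


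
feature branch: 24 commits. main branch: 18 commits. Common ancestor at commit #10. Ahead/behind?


Common ancestor: commit #10
feature commits after divergence: 24 - 10 = 14
main commits after divergence: 18 - 10 = 8
feature is 14 commits ahead of main
main is 8 commits ahead of feature

feature ahead: 14, main ahead: 8


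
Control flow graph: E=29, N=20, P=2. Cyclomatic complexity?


Formula: V(G) = E - N + 2P
V(G) = 29 - 20 + 2*2
V(G) = 9 + 4
V(G) = 13

13


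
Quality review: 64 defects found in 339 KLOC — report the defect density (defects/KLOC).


Defect density = defects / KLOC
Defect density = 64 / 339
Defect density = 0.189 defects/KLOC

0.189 defects/KLOC


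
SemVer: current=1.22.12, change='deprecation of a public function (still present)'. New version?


Current: 1.22.12
Change category: 'deprecation of a public function (still present)' → minor bump
SemVer rule: minor bump → increment MINOR, reset PATCH to 0 (MAJOR unchanged)
New: 1.23.0

1.23.0


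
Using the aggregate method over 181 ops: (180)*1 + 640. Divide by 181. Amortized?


Formula: Amortized cost = Total cost / Operations
Total cost = (180 * 1) + (1 * 640)
Total cost = 180 + 640 = 820
Amortized = 820 / 181 = 4.5304

4.5304


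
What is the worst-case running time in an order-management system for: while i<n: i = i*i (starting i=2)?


Reasoning: squaring drives double-exponential growth; iterations ~ log log n
Complexity: O(log log n)

O(log log n)


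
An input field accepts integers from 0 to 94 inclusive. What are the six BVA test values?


Range: [0, 94]
Boundaries: just below min, min, min+1, max-1, max, just above max
Values: [-1, 0, 1, 93, 94, 95]

[-1, 0, 1, 93, 94, 95]


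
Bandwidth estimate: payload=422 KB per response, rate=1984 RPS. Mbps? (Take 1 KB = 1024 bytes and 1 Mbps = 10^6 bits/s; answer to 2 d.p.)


Formula: Mbps = payload_bytes * RPS * 8 / 1e6
Payload per request = 422 KB = 422 * 1024 = 432128 bytes
Total bytes/sec = 432128 * 1984 = 857341952
Total bits/sec = 857341952 * 8 = 6858735616
Mbps = 6858735616 / 1e6 = 6858.74

6858.74 Mbps


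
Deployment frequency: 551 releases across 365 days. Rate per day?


Formula: deployments per day = releases / days
= 551 / 365
= 1.51 deploys/day
(equivalently, 10.57 deploys/week)

1.51 deploys/day


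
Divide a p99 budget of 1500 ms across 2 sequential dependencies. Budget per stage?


Formula: per_stage = total_budget / stages
per_stage = 1500 / 2
per_stage = 750.0 ms

750.0 ms


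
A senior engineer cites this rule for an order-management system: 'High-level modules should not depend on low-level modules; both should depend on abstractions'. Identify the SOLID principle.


This describes the Dependency Inversion Principle (DIP)

Dependency Inversion Principle (DIP)


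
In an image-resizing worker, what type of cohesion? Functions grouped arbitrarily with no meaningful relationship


Reasoning: Worst: random grouping
Type: Coincidental cohesion

Coincidental cohesion


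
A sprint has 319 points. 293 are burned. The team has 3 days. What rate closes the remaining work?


Formula: Required rate = Remaining points / Days left
Remaining = 319 - 293 = 26 points
Required rate = 26 / 3 = 8.67 points/day

8.67 points/day


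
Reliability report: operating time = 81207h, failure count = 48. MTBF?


Formula: MTBF = Total operating time / Number of failures
MTBF = 81207 / 48
MTBF = 1691.81 hours

1691.81 hours


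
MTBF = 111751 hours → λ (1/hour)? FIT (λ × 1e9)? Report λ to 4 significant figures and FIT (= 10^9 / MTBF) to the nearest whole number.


Formula: λ = 1 / MTBF; FIT = λ × 1e9 = 1e9 / MTBF
λ = 1 / 111751 ≈ 8.948e-06 failures/hour
FIT = 1e9 / 111751 ≈ 8948 failures per 1e9 hours (nearest whole number)

λ = 8.948e-06 /h, FIT = 8948


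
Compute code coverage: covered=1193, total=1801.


Coverage = covered / total * 100
Coverage = 1193 / 1801 * 100
Coverage = 66.24%

66.24%


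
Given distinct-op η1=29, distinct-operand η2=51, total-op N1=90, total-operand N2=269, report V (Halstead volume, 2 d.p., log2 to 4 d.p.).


Formula: V = N * log2(η), where N = N1 + N2 and η = η1 + η2
η = 29 + 51 = 80
N = 90 + 269 = 359
log2(80) ≈ 6.3219
V = 359 * 6.3219 = 2269.56

2269.56


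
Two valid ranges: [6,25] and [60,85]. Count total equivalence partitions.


Valid ranges: [6,25] and [60,85]
Class 1: x < 6 — invalid
Class 2: 6 ≤ x ≤ 25 — valid
Class 3: 25 < x < 60 — invalid (gap between ranges)
Class 4: 60 ≤ x ≤ 85 — valid
Class 5: x > 85 — invalid
Total equivalence classes: 5

5 equivalence classes


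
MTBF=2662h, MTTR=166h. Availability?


Availability = MTBF / (MTBF + MTTR)
Availability = 2662 / (2662 + 166)
Availability = 2662 / 2828
Availability = 94.1301%

94.1301%


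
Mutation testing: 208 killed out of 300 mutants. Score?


Mutation score = killed / total * 100
Mutation score = 208 / 300 * 100
Mutation score = 69.33%

69.33%


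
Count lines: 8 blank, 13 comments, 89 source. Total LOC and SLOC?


Total LOC = blank + comment + code
Total LOC = 8 + 13 + 89 = 110
SLOC (source only) = code = 89

Total LOC: 110, SLOC: 89


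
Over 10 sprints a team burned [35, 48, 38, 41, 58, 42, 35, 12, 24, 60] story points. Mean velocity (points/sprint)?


Formula: Avg velocity = Total points / Number of sprints
Points: [35, 48, 38, 41, 58, 42, 35, 12, 24, 60]
Sum = 35 + 48 + 38 + 41 + 58 + 42 + 35 + 12 + 24 + 60 = 393
Avg velocity = 393 / 10 = 39.3 points/sprint

39.3 points/sprint


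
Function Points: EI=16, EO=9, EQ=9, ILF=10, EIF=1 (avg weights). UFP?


UFP = EI*4 + EO*5 + EQ*4 + ILF*10 + EIF*7
UFP = 16*4 + 9*5 + 9*4 + 10*10 + 1*7
UFP = 64 + 45 + 36 + 100 + 7
UFP = 252

252


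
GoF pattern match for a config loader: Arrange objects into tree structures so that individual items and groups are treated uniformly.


This matches the Composite pattern

Composite


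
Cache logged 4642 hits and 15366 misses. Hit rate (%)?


Formula: hit rate = hits / (hits + misses) * 100
hit rate = 4642 / (4642 + 15366) * 100
hit rate = 4642 / 20008 * 100
hit rate = 23.2%

23.2%


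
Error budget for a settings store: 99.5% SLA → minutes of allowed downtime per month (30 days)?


Formula: allowed downtime = period * (100 - SLA) / 100
Period (month (30 days)) = 43200 minutes
Unavailability fraction = (100 - 99.5) / 100
Allowed downtime = 43200 * (100 - 99.5) / 100
Allowed downtime = 216.0 minutes

216.0 minutes


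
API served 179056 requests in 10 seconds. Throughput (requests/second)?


Formula: throughput = requests / seconds
throughput = 179056 / 10
throughput = 17905.6 requests/second

17905.6 requests/second


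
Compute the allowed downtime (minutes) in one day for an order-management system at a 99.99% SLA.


Formula: allowed downtime = period * (100 - SLA) / 100
Period (day) = 1440 minutes
Unavailability fraction = (100 - 99.99) / 100
Allowed downtime = 1440 * (100 - 99.99) / 100
Allowed downtime = 0.144 minutes

0.144 minutes


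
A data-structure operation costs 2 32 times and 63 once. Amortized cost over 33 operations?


Formula: Amortized cost = Total cost / Operations
Total cost = (32 * 2) + (1 * 63)
Total cost = 64 + 63 = 127
Amortized = 127 / 33 = 3.8485

3.8485


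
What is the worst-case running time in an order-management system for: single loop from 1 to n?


Reasoning: one pass through n items
Complexity: O(n)

O(n)


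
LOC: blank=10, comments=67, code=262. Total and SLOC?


Total LOC = blank + comment + code
Total LOC = 10 + 67 + 262 = 339
SLOC (source only) = code = 262

Total LOC: 339, SLOC: 262


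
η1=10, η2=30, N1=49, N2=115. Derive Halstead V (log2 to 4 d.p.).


Formula: V = N * log2(η), where N = N1 + N2 and η = η1 + η2
η = 10 + 30 = 40
N = 49 + 115 = 164
log2(40) ≈ 5.3219
V = 164 * 5.3219 = 872.79

872.79


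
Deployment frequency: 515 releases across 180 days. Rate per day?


Formula: deployments per day = releases / days
= 515 / 180
= 2.861 deploys/day
(equivalently, 20.03 deploys/week)

2.861 deploys/day


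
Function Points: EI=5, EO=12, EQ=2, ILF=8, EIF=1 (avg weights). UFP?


UFP = EI*4 + EO*5 + EQ*4 + ILF*10 + EIF*7
UFP = 5*4 + 12*5 + 2*4 + 8*10 + 1*7
UFP = 20 + 60 + 8 + 80 + 7
UFP = 175

175


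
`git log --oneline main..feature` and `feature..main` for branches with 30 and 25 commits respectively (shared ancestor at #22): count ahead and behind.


Common ancestor: commit #22
feature commits after divergence: 30 - 22 = 8
main commits after divergence: 25 - 22 = 3
feature is 8 commits ahead of main
main is 3 commits ahead of feature

feature ahead: 8, main ahead: 3


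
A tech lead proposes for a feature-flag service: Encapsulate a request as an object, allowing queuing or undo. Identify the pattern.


This matches the Command pattern

Command


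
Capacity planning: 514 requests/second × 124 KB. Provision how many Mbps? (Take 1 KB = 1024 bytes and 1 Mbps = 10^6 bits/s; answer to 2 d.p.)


Formula: Mbps = payload_bytes * RPS * 8 / 1e6
Payload per request = 124 KB = 124 * 1024 = 126976 bytes
Total bytes/sec = 126976 * 514 = 65265664
Total bits/sec = 65265664 * 8 = 522125312
Mbps = 522125312 / 1e6 = 522.13

522.13 Mbps


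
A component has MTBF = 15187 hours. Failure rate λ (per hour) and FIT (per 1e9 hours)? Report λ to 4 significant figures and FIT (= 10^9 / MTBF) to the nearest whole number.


Formula: λ = 1 / MTBF; FIT = λ × 1e9 = 1e9 / MTBF
λ = 1 / 15187 ≈ 6.585e-05 failures/hour
FIT = 1e9 / 15187 ≈ 65846 failures per 1e9 hours (nearest whole number)

λ = 6.585e-05 /h, FIT = 65846


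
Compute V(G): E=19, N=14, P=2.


Formula: V(G) = E - N + 2P
V(G) = 19 - 14 + 2*2
V(G) = 5 + 4
V(G) = 9

9


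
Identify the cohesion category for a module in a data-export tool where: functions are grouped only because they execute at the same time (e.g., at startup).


Reasoning: Related by timing only
Type: Temporal cohesion

Temporal cohesion


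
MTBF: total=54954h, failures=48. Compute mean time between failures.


Formula: MTBF = Total operating time / Number of failures
MTBF = 54954 / 48
MTBF = 1144.88 hours

1144.88 hours


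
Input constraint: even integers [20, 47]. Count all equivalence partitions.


Constraint: even integers in [20, 47]
Class 1: x < 20 — out-of-range invalid
Class 2: x in [20,47] but odd — wrong type invalid
Class 3: x in [20,47] and even — valid
Class 4: x > 47 — out-of-range invalid
Total equivalence classes: 4

4 equivalence classes


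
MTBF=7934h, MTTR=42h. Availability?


Availability = MTBF / (MTBF + MTTR)
Availability = 7934 / (7934 + 42)
Availability = 7934 / 7976
Availability = 99.4734%

99.4734%


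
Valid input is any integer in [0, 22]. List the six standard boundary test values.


Range: [0, 22]
Boundaries: just below min, min, min+1, max-1, max, just above max
Values: [-1, 0, 1, 21, 22, 23]

[-1, 0, 1, 21, 22, 23]


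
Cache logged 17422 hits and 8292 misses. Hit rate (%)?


Formula: hit rate = hits / (hits + misses) * 100
hit rate = 17422 / (17422 + 8292) * 100
hit rate = 17422 / 25714 * 100
hit rate = 67.75%

67.75%


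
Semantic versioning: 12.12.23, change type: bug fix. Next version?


Current: 12.12.23
Change category: 'bug fix' → patch bump
SemVer rule: patch bump → increment PATCH (MAJOR and MINOR unchanged)
New: 12.12.24

12.12.24


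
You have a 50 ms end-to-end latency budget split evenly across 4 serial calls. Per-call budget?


Formula: per_stage = total_budget / stages
per_stage = 50 / 4
per_stage = 12.5 ms

12.5 ms


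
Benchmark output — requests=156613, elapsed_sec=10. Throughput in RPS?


Formula: throughput = requests / seconds
throughput = 156613 / 10
throughput = 15661.3 requests/second

15661.3 requests/second


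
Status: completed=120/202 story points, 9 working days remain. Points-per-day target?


Formula: Required rate = Remaining points / Days left
Remaining = 202 - 120 = 82 points
Required rate = 82 / 9 = 9.11 points/day

9.11 points/day


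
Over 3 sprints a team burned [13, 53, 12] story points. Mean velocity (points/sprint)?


Formula: Avg velocity = Total points / Number of sprints
Points: [13, 53, 12]
Sum = 13 + 53 + 12 = 78
Avg velocity = 78 / 3 = 26.0 points/sprint

26.0 points/sprint


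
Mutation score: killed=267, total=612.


Mutation score = killed / total * 100
Mutation score = 267 / 612 * 100
Mutation score = 43.63%

43.63%


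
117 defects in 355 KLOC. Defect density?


Defect density = defects / KLOC
Defect density = 117 / 355
Defect density = 0.33 defects/KLOC

0.33 defects/KLOC


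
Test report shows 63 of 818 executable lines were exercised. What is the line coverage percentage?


Coverage = covered / total * 100
Coverage = 63 / 818 * 100
Coverage = 7.7%

7.7%


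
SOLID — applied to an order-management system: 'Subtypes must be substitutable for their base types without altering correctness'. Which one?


This describes the Liskov Substitution Principle (LSP)

Liskov Substitution Principle (LSP)


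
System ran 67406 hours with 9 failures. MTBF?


Formula: MTBF = Total operating time / Number of failures
MTBF = 67406 / 9
MTBF = 7489.56 hours

7489.56 hours


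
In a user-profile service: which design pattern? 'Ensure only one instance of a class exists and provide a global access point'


This matches the Singleton pattern

Singleton


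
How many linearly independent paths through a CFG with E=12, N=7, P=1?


Formula: V(G) = E - N + 2P
V(G) = 12 - 7 + 2*1
V(G) = 5 + 2
V(G) = 7

7


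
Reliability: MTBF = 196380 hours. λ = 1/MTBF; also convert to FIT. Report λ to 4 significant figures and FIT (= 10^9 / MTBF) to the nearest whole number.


Formula: λ = 1 / MTBF; FIT = λ × 1e9 = 1e9 / MTBF
λ = 1 / 196380 ≈ 5.092e-06 failures/hour
FIT = 1e9 / 196380 ≈ 5092 failures per 1e9 hours (nearest whole number)

λ = 5.092e-06 /h, FIT = 5092


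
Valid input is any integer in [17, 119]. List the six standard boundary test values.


Range: [17, 119]
Boundaries: just below min, min, min+1, max-1, max, just above max
Values: [16, 17, 18, 118, 119, 120]

[16, 17, 18, 118, 119, 120]


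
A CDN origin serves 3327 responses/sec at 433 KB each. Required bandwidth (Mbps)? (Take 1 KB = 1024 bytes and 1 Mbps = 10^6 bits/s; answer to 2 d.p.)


Formula: Mbps = payload_bytes * RPS * 8 / 1e6
Payload per request = 433 KB = 433 * 1024 = 443392 bytes
Total bytes/sec = 443392 * 3327 = 1475165184
Total bits/sec = 1475165184 * 8 = 11801321472
Mbps = 11801321472 / 1e6 = 11801.32

11801.32 Mbps


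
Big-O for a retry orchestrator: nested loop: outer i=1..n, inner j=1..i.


Reasoning: triangle: n(n+1)/2 ~ n^2/2
Complexity: O(n^2)

O(n^2)


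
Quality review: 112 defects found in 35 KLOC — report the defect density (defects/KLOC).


Defect density = defects / KLOC
Defect density = 112 / 35
Defect density = 3.2 defects/KLOC

3.2 defects/KLOC


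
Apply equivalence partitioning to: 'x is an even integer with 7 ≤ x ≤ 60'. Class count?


Constraint: even integers in [7, 60]
Class 1: x < 7 — out-of-range invalid
Class 2: x in [7,60] but odd — wrong type invalid
Class 3: x in [7,60] and even — valid
Class 4: x > 60 — out-of-range invalid
Total equivalence classes: 4

4 equivalence classes


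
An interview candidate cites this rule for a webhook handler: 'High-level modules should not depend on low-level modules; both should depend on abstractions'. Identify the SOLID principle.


This describes the Dependency Inversion Principle (DIP)

Dependency Inversion Principle (DIP)


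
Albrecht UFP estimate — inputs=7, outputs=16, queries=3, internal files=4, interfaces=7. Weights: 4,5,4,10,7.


UFP = EI*4 + EO*5 + EQ*4 + ILF*10 + EIF*7
UFP = 7*4 + 16*5 + 3*4 + 4*10 + 7*7
UFP = 28 + 80 + 12 + 40 + 49
UFP = 209

209


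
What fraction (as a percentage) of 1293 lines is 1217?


Coverage = covered / total * 100
Coverage = 1217 / 1293 * 100
Coverage = 94.12%

94.12%


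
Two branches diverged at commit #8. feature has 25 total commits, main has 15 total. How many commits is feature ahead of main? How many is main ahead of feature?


Common ancestor: commit #8
feature commits after divergence: 25 - 8 = 17
main commits after divergence: 15 - 8 = 7
feature is 17 commits ahead of main
main is 7 commits ahead of feature

feature ahead: 17, main ahead: 7


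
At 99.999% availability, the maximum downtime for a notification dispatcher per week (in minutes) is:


Formula: allowed downtime = period * (100 - SLA) / 100
Period (week) = 10080 minutes
Unavailability fraction = (100 - 99.999) / 100
Allowed downtime = 10080 * (100 - 99.999) / 100
Allowed downtime = 0.1008 minutes

0.1008 minutes


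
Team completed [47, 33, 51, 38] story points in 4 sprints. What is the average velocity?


Formula: Avg velocity = Total points / Number of sprints
Points: [47, 33, 51, 38]
Sum = 47 + 33 + 51 + 38 = 169
Avg velocity = 169 / 4 = 42.25 points/sprint

42.25 points/sprint


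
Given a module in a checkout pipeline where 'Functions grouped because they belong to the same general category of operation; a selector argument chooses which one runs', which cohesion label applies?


Reasoning: Grouped by category of activity, not by data or sequence
Type: Logical cohesion

Logical cohesion


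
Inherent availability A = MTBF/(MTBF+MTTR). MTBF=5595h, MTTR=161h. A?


Availability = MTBF / (MTBF + MTTR)
Availability = 5595 / (5595 + 161)
Availability = 5595 / 5756
Availability = 97.2029%

97.2029%


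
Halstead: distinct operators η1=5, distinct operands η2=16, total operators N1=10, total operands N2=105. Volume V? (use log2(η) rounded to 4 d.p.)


Formula: V = N * log2(η), where N = N1 + N2 and η = η1 + η2
η = 5 + 16 = 21
N = 10 + 105 = 115
log2(21) ≈ 4.3923
V = 115 * 4.3923 = 505.11

505.11


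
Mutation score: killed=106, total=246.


Mutation score = killed / total * 100
Mutation score = 106 / 246 * 100
Mutation score = 43.09%

43.09%


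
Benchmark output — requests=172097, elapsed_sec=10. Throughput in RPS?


Formula: throughput = requests / seconds
throughput = 172097 / 10
throughput = 17209.7 requests/second

17209.7 requests/second


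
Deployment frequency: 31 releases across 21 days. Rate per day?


Formula: deployments per day = releases / days
= 31 / 21
= 1.476 deploys/day
(equivalently, 10.33 deploys/week)

1.476 deploys/day


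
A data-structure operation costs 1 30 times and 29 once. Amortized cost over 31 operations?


Formula: Amortized cost = Total cost / Operations
Total cost = (30 * 1) + (1 * 29)
Total cost = 30 + 29 = 59
Amortized = 59 / 31 = 1.9032

1.9032


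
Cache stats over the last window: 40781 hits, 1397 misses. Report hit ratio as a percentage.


Formula: hit rate = hits / (hits + misses) * 100
hit rate = 40781 / (40781 + 1397) * 100
hit rate = 40781 / 42178 * 100
hit rate = 96.69%

96.69%


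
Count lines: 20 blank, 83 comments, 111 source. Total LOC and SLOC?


Total LOC = blank + comment + code
Total LOC = 20 + 83 + 111 = 214
SLOC (source only) = code = 111

Total LOC: 214, SLOC: 111


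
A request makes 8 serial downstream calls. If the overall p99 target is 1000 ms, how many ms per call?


Formula: per_stage = total_budget / stages
per_stage = 1000 / 8
per_stage = 125.0 ms

125.0 ms


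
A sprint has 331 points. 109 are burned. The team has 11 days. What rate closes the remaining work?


Formula: Required rate = Remaining points / Days left
Remaining = 331 - 109 = 222 points
Required rate = 222 / 11 = 20.18 points/day

20.18 points/day


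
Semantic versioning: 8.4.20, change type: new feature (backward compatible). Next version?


Current: 8.4.20
Change category: 'new feature (backward compatible)' → minor bump
SemVer rule: minor bump → increment MINOR, reset PATCH to 0 (MAJOR unchanged)
New: 8.5.0

8.5.0


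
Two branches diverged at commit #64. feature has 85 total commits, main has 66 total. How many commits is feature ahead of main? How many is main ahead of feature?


Common ancestor: commit #64
feature commits after divergence: 85 - 64 = 21
main commits after divergence: 66 - 64 = 2
feature is 21 commits ahead of main
main is 2 commits ahead of feature

feature ahead: 21, main ahead: 2


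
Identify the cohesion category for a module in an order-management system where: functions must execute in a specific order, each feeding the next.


Reasoning: Output of one is input to next
Type: Sequential cohesion

Sequential cohesion


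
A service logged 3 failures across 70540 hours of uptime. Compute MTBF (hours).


Formula: MTBF = Total operating time / Number of failures
MTBF = 70540 / 3
MTBF = 23513.33 hours

23513.33 hours


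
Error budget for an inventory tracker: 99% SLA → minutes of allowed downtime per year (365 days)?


Formula: allowed downtime = period * (100 - SLA) / 100
Period (year (365 days)) = 525600 minutes
Unavailability fraction = (100 - 99.0) / 100
Allowed downtime = 525600 * (100 - 99.0) / 100
Allowed downtime = 5256.0 minutes

5256.0 minutes


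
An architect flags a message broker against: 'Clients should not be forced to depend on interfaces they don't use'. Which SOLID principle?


This describes the Interface Segregation Principle (ISP)

Interface Segregation Principle (ISP)


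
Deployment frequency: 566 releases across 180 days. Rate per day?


Formula: deployments per day = releases / days
= 566 / 180
= 3.144 deploys/day
(equivalently, 22.01 deploys/week)

3.144 deploys/day


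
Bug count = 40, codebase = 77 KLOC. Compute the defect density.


Defect density = defects / KLOC
Defect density = 40 / 77
Defect density = 0.519 defects/KLOC

0.519 defects/KLOC


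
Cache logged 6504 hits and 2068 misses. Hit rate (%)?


Formula: hit rate = hits / (hits + misses) * 100
hit rate = 6504 / (6504 + 2068) * 100
hit rate = 6504 / 8572 * 100
hit rate = 75.87%

75.87%


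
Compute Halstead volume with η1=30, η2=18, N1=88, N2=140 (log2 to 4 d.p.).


Formula: V = N * log2(η), where N = N1 + N2 and η = η1 + η2
η = 30 + 18 = 48
N = 88 + 140 = 228
log2(48) ≈ 5.5850
V = 228 * 5.5850 = 1273.38

1273.38


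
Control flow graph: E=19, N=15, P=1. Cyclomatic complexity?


Formula: V(G) = E - N + 2P
V(G) = 19 - 15 + 2*1
V(G) = 4 + 2
V(G) = 6

6


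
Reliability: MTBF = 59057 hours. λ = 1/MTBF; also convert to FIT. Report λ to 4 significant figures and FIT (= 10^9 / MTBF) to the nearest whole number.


Formula: λ = 1 / MTBF; FIT = λ × 1e9 = 1e9 / MTBF
λ = 1 / 59057 ≈ 1.693e-05 failures/hour
FIT = 1e9 / 59057 ≈ 16933 failures per 1e9 hours (nearest whole number)

λ = 1.693e-05 /h, FIT = 16933


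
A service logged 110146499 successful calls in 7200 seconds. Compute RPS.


Formula: throughput = requests / seconds
throughput = 110146499 / 7200
throughput = 15298.12 requests/second

15298.12 requests/second


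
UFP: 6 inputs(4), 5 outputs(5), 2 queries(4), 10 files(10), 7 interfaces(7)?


UFP = EI*4 + EO*5 + EQ*4 + ILF*10 + EIF*7
UFP = 6*4 + 5*5 + 2*4 + 10*10 + 7*7
UFP = 24 + 25 + 8 + 100 + 49
UFP = 206

206


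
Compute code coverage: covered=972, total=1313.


Coverage = covered / total * 100
Coverage = 972 / 1313 * 100
Coverage = 74.03%

74.03%


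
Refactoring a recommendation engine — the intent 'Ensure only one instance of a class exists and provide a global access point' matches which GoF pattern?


This matches the Singleton pattern

Singleton


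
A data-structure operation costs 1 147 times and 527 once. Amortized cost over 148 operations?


Formula: Amortized cost = Total cost / Operations
Total cost = (147 * 1) + (1 * 527)
Total cost = 147 + 527 = 674
Amortized = 674 / 148 = 4.5541

4.5541


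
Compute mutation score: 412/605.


Mutation score = killed / total * 100
Mutation score = 412 / 605 * 100
Mutation score = 68.1%

68.1%


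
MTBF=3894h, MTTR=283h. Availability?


Availability = MTBF / (MTBF + MTTR)
Availability = 3894 / (3894 + 283)
Availability = 3894 / 4177
Availability = 93.2248%

93.2248%


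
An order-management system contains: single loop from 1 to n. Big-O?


Reasoning: one pass through n items
Complexity: O(n)

O(n)


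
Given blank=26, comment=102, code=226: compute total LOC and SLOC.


Total LOC = blank + comment + code
Total LOC = 26 + 102 + 226 = 354
SLOC (source only) = code = 226

Total LOC: 354, SLOC: 226


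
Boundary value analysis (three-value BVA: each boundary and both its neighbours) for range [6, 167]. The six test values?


Range: [6, 167]
Boundaries: just below min, min, min+1, max-1, max, just above max
Values: [5, 6, 7, 166, 167, 168]

[5, 6, 7, 166, 167, 168]


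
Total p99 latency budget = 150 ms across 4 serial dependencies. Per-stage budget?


Formula: per_stage = total_budget / stages
per_stage = 150 / 4
per_stage = 37.5 ms

37.5 ms


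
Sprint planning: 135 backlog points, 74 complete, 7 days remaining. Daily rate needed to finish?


Formula: Required rate = Remaining points / Days left
Remaining = 135 - 74 = 61 points
Required rate = 61 / 7 = 8.71 points/day

8.71 points/day


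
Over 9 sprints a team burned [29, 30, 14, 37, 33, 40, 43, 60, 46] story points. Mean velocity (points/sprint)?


Formula: Avg velocity = Total points / Number of sprints
Points: [29, 30, 14, 37, 33, 40, 43, 60, 46]
Sum = 29 + 30 + 14 + 37 + 33 + 40 + 43 + 60 + 46 = 332
Avg velocity = 332 / 9 = 36.89 points/sprint

36.89 points/sprint
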